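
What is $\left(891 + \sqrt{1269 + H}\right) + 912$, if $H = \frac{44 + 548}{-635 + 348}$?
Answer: $1803 + \frac{\sqrt{104356357}}{287} \approx 1838.6$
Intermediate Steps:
$H = - \frac{592}{287}$ ($H = \frac{592}{-287} = 592 \left(- \frac{1}{287}\right) = - \frac{592}{287} \approx -2.0627$)
$\left(891 + \sqrt{1269 + H}\right) + 912 = \left(891 + \sqrt{1269 - \frac{592}{287}}\right) + 912 = \left(891 + \sqrt{\frac{363611}{287}}\right) + 912 = \left(891 + \frac{\sqrt{104356357}}{287}\right) + 912 = 1803 + \frac{\sqrt{104356357}}{287}$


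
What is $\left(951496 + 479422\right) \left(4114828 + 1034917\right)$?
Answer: $7368862815910$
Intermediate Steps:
$\left(951496 + 479422\right) \left(4114828 + 1034917\right) = 1430918 \cdot 5149745 = 7368862815910$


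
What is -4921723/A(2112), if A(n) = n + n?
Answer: -4921723/4224 ≈ -1165.2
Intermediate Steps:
A(n) = 2*n
-4921723/A(2112) = -4921723/(2*2112) = -4921723/4224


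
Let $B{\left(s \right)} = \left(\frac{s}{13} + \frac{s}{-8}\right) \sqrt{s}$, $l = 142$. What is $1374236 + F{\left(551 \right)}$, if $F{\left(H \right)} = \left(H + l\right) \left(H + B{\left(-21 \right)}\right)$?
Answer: $1756079 + \frac{72765 i \sqrt{21}}{104} \approx 1.7561 \cdot 10^{6} + 3206.3 i$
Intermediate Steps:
$B{\left(s \right)} = - \frac{5 s^{\frac{3}{2}}}{104}$ ($B{\left(s \right)} = \left(s \frac{1}{13} + s \left(- \frac{1}{8}\right)\right) \sqrt{s} = \left(\frac{s}{13} - \frac{s}{8}\right) \sqrt{s} = - \frac{5 s}{104} \sqrt{s} = - \frac{5 s^{\frac{3}{2}}}{104}$)
$F{\left(H \right)} = \left(142 + H\right) \left(H + \frac{105 i \sqrt{21}}{104}\right)$ ($F{\left(H \right)} = \left(H + 142\right) \left(H - \frac{5 \left(-21\right)^{\frac{3}{2}}}{104}\right) = \left(142 + H\right) \left(H - \frac{5 \left(- 21 i \sqrt{21}\right)}{104}\right) = \left(142 + H\right) \left(H + \frac{105 i \sqrt{21}}{104}\right)$)
$1374236 + F{\left(551 \right)} = 1374236 + \left(551^{2} + 142 \cdot 551 + \frac{7455 i \sqrt{21}}{52} + \frac{105}{104} i 551 \sqrt{21}\right) = 1374236 + \left(303601 + 78242 + \frac{7455 i \sqrt{21}}{52} + \frac{57855 i \sqrt{21}}{104}\right) = 1374236 + \left(381843 + \frac{72765 i \sqrt{21}}{104}\right) = 1756079 + \frac{72765 i \sqrt{21}}{104}$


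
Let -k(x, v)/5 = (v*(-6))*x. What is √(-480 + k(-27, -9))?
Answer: √6810 ≈ 82.523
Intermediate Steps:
k(x, v) = 30*v*x (k(x, v) = -5*v*(-6)*x = -5*(-6*v)*x = -(-30)*v*x = 30*v*x)
√(-480 + k(-27, -9)) = √(-480 + 30*(-9)*(-27)) = √(-480 + 7290) = √6810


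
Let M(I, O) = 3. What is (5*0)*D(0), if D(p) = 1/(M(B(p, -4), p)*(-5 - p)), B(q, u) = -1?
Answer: 0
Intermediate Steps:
D(p) = 1/(3*(-5 - p))
(5*0)*D(0) = (5*0)*(-1/(15 + 3*0)) = 0*(-1/(15 + 0)) = 0*(-1/15) = 0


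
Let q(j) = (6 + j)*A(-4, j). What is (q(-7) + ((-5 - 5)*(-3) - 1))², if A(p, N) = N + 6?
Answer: 900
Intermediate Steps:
A(p, N) = 6 + N
q(j) = (6 + j)² (q(j) = (6 + j)*(6 + j) = (6 + j)²)
(q(-7) + ((-5 - 5)*(-3) - 1))² = ((6 - 7)² + ((-5 - 5)*(-3) - 1))² = ((-1)² + (-10*(-3) - 1))² = (1 + (30 - 1))² = (1 + 29)² = 30² = 900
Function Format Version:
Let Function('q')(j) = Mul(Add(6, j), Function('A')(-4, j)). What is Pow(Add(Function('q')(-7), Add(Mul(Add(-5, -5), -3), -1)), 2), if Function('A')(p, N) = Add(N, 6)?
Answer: 900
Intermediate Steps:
Function('A')(p, N) = Add(6, N)
Function('q')(j) = Pow(Add(6, j), 2) (Function('q')(j) = Mul(Add(6, j), Add(6, j)) = Pow(Add(6, j), 2))
Pow(Add(Function('q')(-7), Add(Mul(Add(-5, -5), -3), -1)), 2) = Pow(Add(Pow(Add(6, -7), 2), Add(Mul(Add(-5, -5), -3), -1)), 2) = Pow(Add(Pow(-1, 2), Add(Mul(-10, -3), -1)), 2) = Pow(Add(1, Add(30, -1)), 2) = Pow(Add(1, 29), 2) = Pow(30, 2) = 900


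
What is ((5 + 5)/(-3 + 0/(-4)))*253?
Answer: -2530/3 ≈ -843.33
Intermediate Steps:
((5 + 5)/(-3 + 0/(-4)))*253 = (10/(-3 + 0*(-1/4)))*253 = (10/(-3 + 0))*253 = (10/(-3))*253 = (10*(-1/3))*253 = -10/3*253 = -2530/3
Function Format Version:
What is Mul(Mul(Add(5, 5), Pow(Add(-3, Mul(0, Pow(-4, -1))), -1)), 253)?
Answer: Rational(-2530, 3) ≈ -843.33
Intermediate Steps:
Mul(Mul(Add(5, 5), Pow(Add(-3, Mul(0, Pow(-4, -1))), -1)), 253) = Mul(Mul(10, Pow(Add(-3, Mul(0, Rational(-1, 4))), -1)), 253) = Mul(Mul(10, Pow(Add(-3, 0), -1)), 253) = Mul(Mul(10, Pow(-3, -1)), 253) = Mul(Mul(10, Rational(-1, 3)), 253) = Mul(Rational(-10, 3), 253) = Rational(-2530, 3)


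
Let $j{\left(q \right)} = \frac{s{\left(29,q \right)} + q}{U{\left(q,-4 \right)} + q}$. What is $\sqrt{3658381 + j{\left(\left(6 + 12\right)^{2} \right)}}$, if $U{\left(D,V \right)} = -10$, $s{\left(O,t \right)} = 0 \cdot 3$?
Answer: $\frac{\sqrt{90175458703}}{157} \approx 1912.7$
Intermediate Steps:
$s{\left(O,t \right)} = 0$
$j{\left(q \right)} = \frac{q}{-10 + q}$ ($j{\left(q \right)} = \frac{0 + q}{-10 + q} = \frac{q}{-10 + q}$)
$\sqrt{3658381 + j{\left(\left(6 + 12\right)^{2} \right)}} = \sqrt{3658381 + \frac{\left(6 + 12\right)^{2}}{-10 + \left(6 + 12\right)^{2}}} = \sqrt{3658381 + \frac{18^{2}}{-10 + 18^{2}}} = \sqrt{3658381 + \frac{324}{-10 + 324}} = \sqrt{3658381 + \frac{324}{314}} = \sqrt{3658381 + 324 \cdot \frac{1}{314}} = \sqrt{3658381 + \frac{162}{157}} = \sqrt{\frac{574365979}{157}} = \frac{\sqrt{90175458703}}{157}$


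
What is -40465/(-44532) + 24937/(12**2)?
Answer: 31008929/178128 ≈ 174.08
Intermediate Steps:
-40465/(-44532) + 24937/(12**2) = -40465*(-1/44532) + 24937/144 = 40465/44532 + 24937*(1/144) = 40465/44532 + 24937/144 = 31008929/178128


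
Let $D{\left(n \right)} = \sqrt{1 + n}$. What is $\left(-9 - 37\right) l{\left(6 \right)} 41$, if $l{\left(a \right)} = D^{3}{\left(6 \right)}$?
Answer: $- 13202 \sqrt{7} \approx -34929.0$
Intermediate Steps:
$l{\left(a \right)} = 7 \sqrt{7}$ ($l{\left(a \right)} = \left(\sqrt{1 + 6}\right)^{3} = \left(\sqrt{7}\right)^{3} = 7 \sqrt{7}$)
$\left(-9 - 37\right) l{\left(6 \right)} 41 = \left(-9 - 37\right) 7 \sqrt{7} \cdot 41 = - 46 \cdot 7 \sqrt{7} \cdot 41 = - 322 \sqrt{7} \cdot 41 = - 13202 \sqrt{7}$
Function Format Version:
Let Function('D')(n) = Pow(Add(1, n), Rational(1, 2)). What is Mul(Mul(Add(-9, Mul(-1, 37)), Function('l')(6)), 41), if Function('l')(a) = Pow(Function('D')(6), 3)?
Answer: Mul(-13202, Pow(7, Rational(1, 2))) ≈ -34929.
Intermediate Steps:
Function('l')(a) = Mul(7, Pow(7, Rational(1, 2))) (Function('l')(a) = Pow(Pow(Add(1, 6), Rational(1, 2)), 3) = Pow(Pow(7, Rational(1, 2)), 3) = Mul(7, Pow(7, Rational(1, 2))))
Mul(Mul(Add(-9, Mul(-1, 37)), Function('l')(6)), 41) = Mul(Mul(Add(-9, Mul(-1, 37)), Mul(7, Pow(7, Rational(1, 2)))), 41) = Mul(Mul(Add(-9, -37), Mul(7, Pow(7, Rational(1, 2)))), 41) = Mul(Mul(-46, Mul(7, Pow(7, Rational(1, 2)))), 41) = Mul(Mul(-322, Pow(7, Rational(1, 2))), 41) = Mul(-13202, Pow(7, Rational(1, 2)))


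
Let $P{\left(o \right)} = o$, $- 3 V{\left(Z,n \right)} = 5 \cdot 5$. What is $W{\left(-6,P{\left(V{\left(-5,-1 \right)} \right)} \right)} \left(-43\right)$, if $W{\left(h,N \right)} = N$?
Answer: $\frac{1075}{3} \approx 358.33$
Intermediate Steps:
$V{\left(Z,n \right)} = - \frac{25}{3}$ ($V{\left(Z,n \right)} = - \frac{5 \cdot 5}{3} = \left(- \frac{1}{3}\right) 25 = - \frac{25}{3}$)
$W{\left(-6,P{\left(V{\left(-5,-1 \right)} \right)} \right)} \left(-43\right) = \left(- \frac{25}{3}\right) \left(-43\right) = \frac{1075}{3}$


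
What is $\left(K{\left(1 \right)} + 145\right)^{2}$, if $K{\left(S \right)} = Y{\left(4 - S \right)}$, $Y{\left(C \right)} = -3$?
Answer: $20164$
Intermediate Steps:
$K{\left(S \right)} = -3$
$\left(K{\left(1 \right)} + 145\right)^{2} = \left(-3 + 145\right)^{2} = 142^{2} = 20164$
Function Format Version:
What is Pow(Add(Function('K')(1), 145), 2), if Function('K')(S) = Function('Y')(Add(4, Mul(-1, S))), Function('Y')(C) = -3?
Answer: 20164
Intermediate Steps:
Function('K')(S) = -3
Pow(Add(Function('K')(1), 145), 2) = Pow(Add(-3, 145), 2) = Pow(142, 2) = 20164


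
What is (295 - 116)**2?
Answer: 32041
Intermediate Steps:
(295 - 116)**2 = 179**2 = 32041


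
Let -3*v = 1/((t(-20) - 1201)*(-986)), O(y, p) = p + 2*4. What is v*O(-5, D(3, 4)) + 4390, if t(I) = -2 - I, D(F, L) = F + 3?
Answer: 1097284889/249951 ≈ 4390.0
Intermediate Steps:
D(F, L) = 3 + F
O(y, p) = 8 + p (O(y, p) = p + 8 = 8 + p)
v = -1/3499314 (v = -1/(3*((-2 - 1*(-20)) - 1201)*(-986)) = -(-1)/(3*((-2 + 20) - 1201)*986) = -(-1)/(3*(18 - 1201)*986) = -(-1)/(3*(-1183)*986) = -(-1)*(-1)/(3549*986) = -1/3*1/1166438 = -1/3499314 ≈ -2.8577e-7)
v*O(-5, D(3, 4)) + 4390 = -(8 + (3 + 3))/3499314 + 4390 = -(8 + 6)/3499314 + 4390 = -1/3499314*14 + 4390 = -1/249951 + 4390 = 1097284889/249951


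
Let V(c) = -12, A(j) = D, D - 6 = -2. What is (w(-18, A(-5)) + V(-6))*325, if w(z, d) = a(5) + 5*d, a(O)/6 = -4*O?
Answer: -36400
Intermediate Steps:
D = 4 (D = 6 - 2 = 4)
A(j) = 4
a(O) = -24*O (a(O) = 6*(-4*O) = -24*O)
w(z, d) = -120 + 5*d (w(z, d) = -24*5 + 5*d = -120 + 5*d)
(w(-18, A(-5)) + V(-6))*325 = ((-120 + 5*4) - 12)*325 = ((-120 + 20) - 12)*325 = (-100 - 12)*325 = -112*325 = -36400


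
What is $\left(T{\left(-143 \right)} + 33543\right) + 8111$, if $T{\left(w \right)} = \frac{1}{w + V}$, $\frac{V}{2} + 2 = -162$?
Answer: $\frac{19619033}{471} \approx 41654.0$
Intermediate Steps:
$V = -328$ ($V = -4 + 2 \left(-162\right) = -4 - 324 = -328$)
$T{\left(w \right)} = \frac{1}{-328 + w}$ ($T{\left(w \right)} = \frac{1}{w - 328} = \frac{1}{-328 + w}$)
$\left(T{\left(-143 \right)} + 33543\right) + 8111 = \left(\frac{1}{-328 - 143} + 33543\right) + 8111 = \left(\frac{1}{-471} + 33543\right) + 8111 = \left(- \frac{1}{471} + 33543\right) + 8111 = \frac{15798752}{471} + 8111 = \frac{19619033}{471}$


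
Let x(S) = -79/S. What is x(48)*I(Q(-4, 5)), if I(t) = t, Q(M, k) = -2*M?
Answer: -79/6 ≈ -13.167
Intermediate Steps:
x(48)*I(Q(-4, 5)) = (-79/48)*(-2*(-4)) = -79*1/48*8 = -79/48*8 = -79/6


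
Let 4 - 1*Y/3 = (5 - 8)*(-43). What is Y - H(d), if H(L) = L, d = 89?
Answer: -464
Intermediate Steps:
Y = -375 (Y = 12 - 3*(5 - 8)*(-43) = 12 - (-9)*(-43) = 12 - 3*129 = 12 - 387 = -375)
Y - H(d) = -375 - 1*89 = -375 - 89 = -464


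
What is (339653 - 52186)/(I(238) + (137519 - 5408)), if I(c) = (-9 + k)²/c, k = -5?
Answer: 4886939/2245901 ≈ 2.1759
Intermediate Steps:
I(c) = 196/c (I(c) = (-9 - 5)²/c = (-14)²/c = 196/c)
(339653 - 52186)/(I(238) + (137519 - 5408)) = (339653 - 52186)/(196/238 + (137519 - 5408)) = 287467/(196*(1/238) + 132111) = 287467/(14/17 + 132111) = 287467/(2245901/17) = 287467*(17/2245901) = 4886939/2245901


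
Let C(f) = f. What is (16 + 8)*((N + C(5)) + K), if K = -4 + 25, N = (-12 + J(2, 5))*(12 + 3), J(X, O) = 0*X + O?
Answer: -1896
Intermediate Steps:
J(X, O) = O (J(X, O) = 0 + O = O)
N = -105 (N = (-12 + 5)*(12 + 3) = -7*15 = -105)
K = 21
(16 + 8)*((N + C(5)) + K) = (16 + 8)*((-105 + 5) + 21) = 24*(-100 + 21) = 24*(-79) = -1896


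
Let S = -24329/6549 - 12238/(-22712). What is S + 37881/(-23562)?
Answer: -1611443915/336854364 ≈ -4.7838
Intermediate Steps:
S = -236206793/74370444 (S = -24329*1/6549 - 12238*(-1/22712) = -24329/6549 + 6119/11356 = -236206793/74370444 ≈ -3.1761)
S + 37881/(-23562) = -236206793/74370444 + 37881/(-23562) = -236206793/74370444 + 37881*(-1/23562) = -236206793/74370444 - 4209/2618 = -1611443915/336854364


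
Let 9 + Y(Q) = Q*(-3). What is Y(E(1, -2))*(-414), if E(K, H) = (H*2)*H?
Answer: 13662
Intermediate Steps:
E(K, H) = 2*H² (E(K, H) = (2*H)*H = 2*H²)
Y(Q) = -9 - 3*Q (Y(Q) = -9 + Q*(-3) = -9 - 3*Q)
Y(E(1, -2))*(-414) = (-9 - 6*(-2)²)*(-414) = (-9 - 6*4)*(-414) = (-9 - 3*8)*(-414) = (-9 - 24)*(-414) = -33*(-414) = 13662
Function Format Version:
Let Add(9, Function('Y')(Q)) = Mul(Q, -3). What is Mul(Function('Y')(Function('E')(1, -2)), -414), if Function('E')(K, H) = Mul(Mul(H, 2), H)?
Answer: 13662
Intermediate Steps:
Function('E')(K, H) = Mul(2, Pow(H, 2)) (Function('E')(K, H) = Mul(Mul(2, H), H) = Mul(2, Pow(H, 2)))
Function('Y')(Q) = Add(-9, Mul(-3, Q)) (Function('Y')(Q) = Add(-9, Mul(Q, -3)) = Add(-9, Mul(-3, Q)))
Mul(Function('Y')(Function('E')(1, -2)), -414) = Mul(Add(-9, Mul(-3, Mul(2, Pow(-2, 2)))), -414) = Mul(Add(-9, Mul(-3, Mul(2, 4))), -414) = Mul(Add(-9, Mul(-3, 8)), -414) = Mul(Add(-9, -24), -414) = Mul(-33, -414) = 13662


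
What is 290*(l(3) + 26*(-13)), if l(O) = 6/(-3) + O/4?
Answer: -196765/2 ≈ -98383.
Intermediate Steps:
l(O) = -2 + O/4 (l(O) = 6*(-⅓) + O*(¼) = -2 + O/4)
290*(l(3) + 26*(-13)) = 290*((-2 + (¼)*3) + 26*(-13)) = 290*((-2 + ¾) - 338) = 290*(-5/4 - 338) = 290*(-1357/4) = -196765/2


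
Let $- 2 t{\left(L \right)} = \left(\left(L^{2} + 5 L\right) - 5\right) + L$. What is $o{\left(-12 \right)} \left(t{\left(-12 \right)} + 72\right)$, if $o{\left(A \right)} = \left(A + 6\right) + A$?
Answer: $-693$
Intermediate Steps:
$t{\left(L \right)} = \frac{5}{2} - 3 L - \frac{L^{2}}{2}$ ($t{\left(L \right)} = - \frac{\left(\left(L^{2} + 5 L\right) - 5\right) + L}{2} = - \frac{\left(-5 + L^{2} + 5 L\right) + L}{2} = - \frac{-5 + L^{2} + 6 L}{2} = \frac{5}{2} - 3 L - \frac{L^{2}}{2}$)
$o{\left(A \right)} = 6 + 2 A$ ($o{\left(A \right)} = \left(6 + A\right) + A = 6 + 2 A$)
$o{\left(-12 \right)} \left(t{\left(-12 \right)} + 72\right) = \left(6 + 2 \left(-12\right)\right) \left(\left(\frac{5}{2} - -36 - \frac{\left(-12\right)^{2}}{2}\right) + 72\right) = \left(6 - 24\right) \left(\left(\frac{5}{2} + 36 - 72\right) + 72\right) = - 18 \left(\left(\frac{5}{2} + 36 - 72\right) + 72\right) = - 18 \left(- \frac{67}{2} + 72\right) = \left(-18\right) \frac{77}{2} = -693$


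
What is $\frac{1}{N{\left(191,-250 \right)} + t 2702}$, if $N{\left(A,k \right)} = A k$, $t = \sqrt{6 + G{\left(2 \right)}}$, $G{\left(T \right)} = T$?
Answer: $- \frac{23875}{1110828034} - \frac{1351 \sqrt{2}}{555414017} \approx -2.4933 \cdot 10^{-5}$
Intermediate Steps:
$t = 2 \sqrt{2}$ ($t = \sqrt{6 + 2} = \sqrt{8} = 2 \sqrt{2} \approx 2.8284$)
$\frac{1}{N{\left(191,-250 \right)} + t 2702} = \frac{1}{191 \left(-250\right) + 2 \sqrt{2} \cdot 2702} = \frac{1}{-47750 + 5404 \sqrt{2}}$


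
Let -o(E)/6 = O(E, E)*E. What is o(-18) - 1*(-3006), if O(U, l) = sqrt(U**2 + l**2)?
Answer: 3006 + 1944*sqrt(2) ≈ 5755.2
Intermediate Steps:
o(E) = -6*E*sqrt(2)*sqrt(E**2) (o(E) = -6*sqrt(E**2 + E**2)*E = -6*sqrt(2*E**2)*E = -6*sqrt(2)*sqrt(E**2)*E = -6*E*sqrt(2)*sqrt(E**2))
o(-18) - 1*(-3006) = -6*(-18)*sqrt(2)*sqrt((-18)**2) - 1*(-3006) = -6*(-18)*sqrt(2)*sqrt(324) + 3006 = -6*(-18)*sqrt(2)*18 + 3006 = 1944*sqrt(2) + 3006 = 3006 + 1944*sqrt(2)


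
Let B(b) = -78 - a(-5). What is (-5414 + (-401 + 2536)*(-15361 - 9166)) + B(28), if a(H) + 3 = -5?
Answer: -52370629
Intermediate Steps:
a(H) = -8 (a(H) = -3 - 5 = -8)
B(b) = -70 (B(b) = -78 - 1*(-8) = -78 + 8 = -70)
(-5414 + (-401 + 2536)*(-15361 - 9166)) + B(28) = (-5414 + (-401 + 2536)*(-15361 - 9166)) - 70 = (-5414 + 2135*(-24527)) - 70 = (-5414 - 52365145) - 70 = -52370559 - 70 = -52370629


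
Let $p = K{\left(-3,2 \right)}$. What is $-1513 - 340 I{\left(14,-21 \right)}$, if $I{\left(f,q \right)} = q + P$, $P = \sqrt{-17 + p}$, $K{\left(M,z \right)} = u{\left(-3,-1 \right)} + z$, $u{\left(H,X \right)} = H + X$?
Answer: $5627 - 340 i \sqrt{19} \approx 5627.0 - 1482.0 i$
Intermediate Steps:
$K{\left(M,z \right)} = -4 + z$ ($K{\left(M,z \right)} = \left(-3 - 1\right) + z = -4 + z$)
$p = -2$ ($p = -4 + 2 = -2$)
$P = i \sqrt{19}$ ($P = \sqrt{-17 - 2} = \sqrt{-19} = i \sqrt{19} \approx 4.3589 i$)
$I{\left(f,q \right)} = q + i \sqrt{19}$
$-1513 - 340 I{\left(14,-21 \right)} = -1513 - 340 \left(-21 + i \sqrt{19}\right) = -1513 + \left(7140 - 340 i \sqrt{19}\right) = 5627 - 340 i \sqrt{19}$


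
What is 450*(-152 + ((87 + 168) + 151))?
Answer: 114300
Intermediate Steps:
450*(-152 + ((87 + 168) + 151)) = 450*(-152 + (255 + 151)) = 450*(-152 + 406) = 450*254 = 114300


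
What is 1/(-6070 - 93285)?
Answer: -1/99355 ≈ -1.0065e-5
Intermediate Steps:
1/(-6070 - 93285) = 1/(-99355) = -1/99355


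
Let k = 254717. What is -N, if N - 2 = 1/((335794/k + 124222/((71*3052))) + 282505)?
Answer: -2227576277843932/1113786167667103 ≈ -2.0000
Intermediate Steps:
N = 2227576277843932/1113786167667103 (N = 2 + 1/((335794/254717 + 124222/((71*3052))) + 282505) = 2 + 1/((335794*(1/254717) + 124222/216692) + 282505) = 2 + 1/((335794/254717 + 124222*(1/216692)) + 282505) = 2 + 1/((335794/254717 + 8873/15478) + 282505) = 2 + 1/(7457523473/3942509726 + 282505) = 2 + 1/(1113786167667103/3942509726) = 2 + 3942509726/1113786167667103 = 2227576277843932/1113786167667103 ≈ 2.0000)
-N = -1*2227576277843932/1113786167667103 = -2227576277843932/1113786167667103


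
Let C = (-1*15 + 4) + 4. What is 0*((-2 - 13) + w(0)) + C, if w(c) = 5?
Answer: -7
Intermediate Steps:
C = -7 (C = (-15 + 4) + 4 = -11 + 4 = -7)
0*((-2 - 13) + w(0)) + C = 0*((-2 - 13) + 5) - 7 = 0*(-15 + 5) - 7 = 0*(-10) - 7 = 0 - 7 = -7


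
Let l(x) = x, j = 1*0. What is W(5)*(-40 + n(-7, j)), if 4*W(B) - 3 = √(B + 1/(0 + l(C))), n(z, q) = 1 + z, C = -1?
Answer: -115/2 ≈ -57.500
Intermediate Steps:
j = 0
W(B) = ¾ + √(-1 + B)/4 (W(B) = ¾ + √(B + 1/(0 - 1))/4 = ¾ + √(B + 1/(-1))/4 = ¾ + √(B - 1)/4 = ¾ + √(-1 + B)/4)
W(5)*(-40 + n(-7, j)) = (¾ + √(-1 + 5)/4)*(-40 + (1 - 7)) = (¾ + √4/4)*(-40 - 6) = (¾ + (¼)*2)*(-46) = (¾ + ½)*(-46) = (5/4)*(-46) = -115/2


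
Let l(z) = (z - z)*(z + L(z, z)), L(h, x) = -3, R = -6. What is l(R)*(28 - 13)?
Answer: 0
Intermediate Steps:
l(z) = 0 (l(z) = (z - z)*(z - 3) = 0*(-3 + z) = 0)
l(R)*(28 - 13) = 0*(28 - 13) = 0*15 = 0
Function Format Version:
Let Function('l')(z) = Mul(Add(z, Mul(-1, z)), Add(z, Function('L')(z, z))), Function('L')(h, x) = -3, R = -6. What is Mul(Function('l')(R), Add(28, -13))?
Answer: 0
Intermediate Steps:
Function('l')(z) = 0 (Function('l')(z) = Mul(Add(z, Mul(-1, z)), Add(z, -3)) = Mul(0, Add(-3, z)) = 0)
Mul(Function('l')(R), Add(28, -13)) = Mul(0, Add(28, -13)) = Mul(0, 15) = 0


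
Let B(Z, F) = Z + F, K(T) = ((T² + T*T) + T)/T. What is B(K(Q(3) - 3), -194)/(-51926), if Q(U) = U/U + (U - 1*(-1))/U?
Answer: 583/155778 ≈ 0.0037425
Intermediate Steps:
Q(U) = 1 + (1 + U)/U (Q(U) = 1 + (U + 1)/U = 1 + (1 + U)/U)
K(T) = (T + 2*T²)/T (K(T) = ((T² + T²) + T)/T = (2*T² + T)/T = (T + 2*T²)/T)
B(Z, F) = F + Z
B(K(Q(3) - 3), -194)/(-51926) = (-194 + (1 + 2*((2 + 1/3) - 3)))/(-51926) = (-194 + (1 + 2*((2 + ⅓) - 3)))*(-1/51926) = (-194 + (1 + 2*(7/3 - 3)))*(-1/51926) = (-194 + (1 + 2*(-⅔)))*(-1/51926) = (-194 + (1 - 4/3))*(-1/51926) = (-194 - ⅓)*(-1/51926) = -583/3*(-1/51926) = 583/155778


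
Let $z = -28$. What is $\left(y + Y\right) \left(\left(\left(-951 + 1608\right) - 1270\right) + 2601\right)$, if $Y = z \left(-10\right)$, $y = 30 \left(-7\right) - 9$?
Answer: $121268$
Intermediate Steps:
$y = -219$ ($y = -210 - 9 = -219$)
$Y = 280$ ($Y = \left(-28\right) \left(-10\right) = 280$)
$\left(y + Y\right) \left(\left(\left(-951 + 1608\right) - 1270\right) + 2601\right) = \left(-219 + 280\right) \left(\left(\left(-951 + 1608\right) - 1270\right) + 2601\right) = 61 \left(\left(657 - 1270\right) + 2601\right) = 61 \left(-613 + 2601\right) = 61 \cdot 1988 = 121268$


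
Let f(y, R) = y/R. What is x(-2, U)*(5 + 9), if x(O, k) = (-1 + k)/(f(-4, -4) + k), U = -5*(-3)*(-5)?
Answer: 532/37 ≈ 14.378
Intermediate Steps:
U = -75 (U = 15*(-5) = -75)
x(O, k) = (-1 + k)/(1 + k) (x(O, k) = (-1 + k)/(-4/(-4) + k) = (-1 + k)/(-4*(-¼) + k) = (-1 + k)/(1 + k))
x(-2, U)*(5 + 9) = ((-1 - 75)/(1 - 75))*(5 + 9) = (-76/(-74))*14 = -1/74*(-76)*14 = (38/37)*14 = 532/37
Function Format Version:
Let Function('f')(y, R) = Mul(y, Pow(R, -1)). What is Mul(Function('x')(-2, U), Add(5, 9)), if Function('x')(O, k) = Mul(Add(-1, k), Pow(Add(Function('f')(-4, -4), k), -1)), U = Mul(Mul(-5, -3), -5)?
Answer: Rational(532, 37) ≈ 14.378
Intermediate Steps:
U = -75 (U = Mul(15, -5) = -75)
Function('x')(O, k) = Mul(Pow(Add(1, k), -1), Add(-1, k)) (Function('x')(O, k) = Mul(Add(-1, k), Pow(Add(Mul(-4, Pow(-4, -1)), k), -1)) = Mul(Add(-1, k), Pow(Add(Mul(-4, Rational(-1, 4)), k), -1)) = Mul(Add(-1, k), Pow(Add(1, k), -1)) = Mul(Pow(Add(1, k), -1), Add(-1, k)))
Mul(Function('x')(-2, U), Add(5, 9)) = Mul(Mul(Pow(Add(1, -75), -1), Add(-1, -75)), Add(5, 9)) = Mul(Mul(Pow(-74, -1), -76), 14) = Mul(Mul(Rational(-1, 74), -76), 14) = Mul(Rational(38, 37), 14) = Rational(532, 37)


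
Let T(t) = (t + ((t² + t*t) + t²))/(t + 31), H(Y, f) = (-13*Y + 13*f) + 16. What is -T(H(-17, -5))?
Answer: -88924/203 ≈ -438.05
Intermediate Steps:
H(Y, f) = 16 - 13*Y + 13*f
T(t) = (t + 3*t²)/(31 + t) (T(t) = (t + ((t² + t²) + t²))/(31 + t) = (t + (2*t² + t²))/(31 + t) = (t + 3*t²)/(31 + t))
-T(H(-17, -5)) = -(16 - 13*(-17) + 13*(-5))*(1 + 3*(16 - 13*(-17) + 13*(-5)))/(31 + (16 - 13*(-17) + 13*(-5))) = -(16 + 221 - 65)*(1 + 3*(16 + 221 - 65))/(31 + (16 + 221 - 65)) = -172*(1 + 3*172)/(31 + 172) = -172*(1 + 516)/203 = -172*517/203 = -1*88924/203 = -88924/203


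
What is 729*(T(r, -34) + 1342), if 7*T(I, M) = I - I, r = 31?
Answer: 978318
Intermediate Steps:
T(I, M) = 0 (T(I, M) = (I - I)/7 = (1/7)*0 = 0)
729*(T(r, -34) + 1342) = 729*(0 + 1342) = 729*1342 = 978318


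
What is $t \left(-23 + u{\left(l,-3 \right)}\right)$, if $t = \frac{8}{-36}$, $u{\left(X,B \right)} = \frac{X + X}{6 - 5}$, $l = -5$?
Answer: $\frac{22}{3} \approx 7.3333$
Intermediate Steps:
$u{\left(X,B \right)} = 2 X$ ($u{\left(X,B \right)} = \frac{2 X}{1} = 2 X 1 = 2 X$)
$t = - \frac{2}{9}$ ($t = 8 \left(- \frac{1}{36}\right) = - \frac{2}{9} \approx -0.22222$)
$t \left(-23 + u{\left(l,-3 \right)}\right) = - \frac{2 \left(-23 + 2 \left(-5\right)\right)}{9} = - \frac{2 \left(-23 - 10\right)}{9} = \left(- \frac{2}{9}\right) \left(-33\right) = \frac{22}{3}$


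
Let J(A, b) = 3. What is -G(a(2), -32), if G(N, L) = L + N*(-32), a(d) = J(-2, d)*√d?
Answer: 32 + 96*√2 ≈ 167.76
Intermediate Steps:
a(d) = 3*√d
G(N, L) = L - 32*N
-G(a(2), -32) = -(-32 - 96*√2) = 32 + 96*√2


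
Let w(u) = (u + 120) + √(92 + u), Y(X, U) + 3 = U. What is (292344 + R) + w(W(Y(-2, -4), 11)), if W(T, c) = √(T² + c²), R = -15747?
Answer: 276717 + √170 + √(92 + √170) ≈ 2.7674e+5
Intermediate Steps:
Y(X, U) = -3 + U
w(u) = 120 + u + √(92 + u) (w(u) = (120 + u) + √(92 + u) = 120 + u + √(92 + u))
(292344 + R) + w(W(Y(-2, -4), 11)) = (292344 - 15747) + (120 + √((-3 - 4)² + 11²) + √(92 + √((-3 - 4)² + 11²))) = 276597 + (120 + √((-7)² + 121) + √(92 + √((-7)² + 121))) = 276597 + (120 + √(49 + 121) + √(92 + √(49 + 121))) = 276597 + (120 + √170 + √(92 + √170)) = 276717 + √170 + √(92 + √170)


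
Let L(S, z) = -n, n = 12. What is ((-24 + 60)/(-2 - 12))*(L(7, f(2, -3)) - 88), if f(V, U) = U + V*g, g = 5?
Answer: 1800/7 ≈ 257.14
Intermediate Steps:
f(V, U) = U + 5*V (f(V, U) = U + V*5 = U + 5*V)
L(S, z) = -12 (L(S, z) = -1*12 = -12)
((-24 + 60)/(-2 - 12))*(L(7, f(2, -3)) - 88) = ((-24 + 60)/(-2 - 12))*(-12 - 88) = (36/(-14))*(-100) = (36*(-1/14))*(-100) = -18/7*(-100) = 1800/7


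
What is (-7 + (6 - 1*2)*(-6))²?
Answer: 961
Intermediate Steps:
(-7 + (6 - 1*2)*(-6))² = (-7 + (6 - 2)*(-6))² = (-7 + 4*(-6))² = (-7 - 24)² = (-31)² = 961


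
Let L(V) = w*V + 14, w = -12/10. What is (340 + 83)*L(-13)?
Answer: 62604/5 ≈ 12521.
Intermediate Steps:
w = -6/5 (w = -12*⅒ = -6/5 ≈ -1.2000)
L(V) = 14 - 6*V/5 (L(V) = -6*V/5 + 14 = 14 - 6*V/5)
(340 + 83)*L(-13) = (340 + 83)*(14 - 6/5*(-13)) = 423*(14 + 78/5) = 423*(148/5) = 62604/5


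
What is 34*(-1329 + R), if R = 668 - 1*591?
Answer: -42568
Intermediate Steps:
R = 77 (R = 668 - 591 = 77)
34*(-1329 + R) = 34*(-1329 + 77) = 34*(-1252) = -42568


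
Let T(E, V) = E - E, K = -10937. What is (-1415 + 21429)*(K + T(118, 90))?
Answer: -218893118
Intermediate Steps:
T(E, V) = 0
(-1415 + 21429)*(K + T(118, 90)) = (-1415 + 21429)*(-10937 + 0) = 20014*(-10937) = -218893118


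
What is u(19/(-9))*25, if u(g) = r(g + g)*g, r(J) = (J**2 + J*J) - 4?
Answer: -1217900/729 ≈ -1670.6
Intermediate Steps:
r(J) = -4 + 2*J**2 (r(J) = (J**2 + J**2) - 4 = 2*J**2 - 4 = -4 + 2*J**2)
u(g) = g*(-4 + 8*g**2) (u(g) = (-4 + 2*(g + g)**2)*g = (-4 + 2*(2*g)**2)*g = (-4 + 2*(4*g**2))*g = (-4 + 8*g**2)*g = g*(-4 + 8*g**2))
u(19/(-9))*25 = (-76/(-9) + 8*(19/(-9))**3)*25 = (-76*(-1)/9 + 8*(19*(-1/9))**3)*25 = (-4*(-19/9) + 8*(-19/9)**3)*25 = (76/9 + 8*(-6859/729))*25 = (76/9 - 54872/729)*25 = -48716/729*25 = -1217900/729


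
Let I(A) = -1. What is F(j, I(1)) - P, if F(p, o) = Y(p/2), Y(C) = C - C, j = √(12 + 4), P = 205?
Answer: -205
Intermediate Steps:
j = 4 (j = √16 = 4)
Y(C) = 0
F(p, o) = 0
F(j, I(1)) - P = 0 - 1*205 = 0 - 205 = -205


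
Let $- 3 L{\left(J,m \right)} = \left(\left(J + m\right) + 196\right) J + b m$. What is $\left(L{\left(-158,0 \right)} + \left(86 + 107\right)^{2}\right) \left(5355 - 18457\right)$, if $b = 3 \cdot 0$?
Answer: $- \frac{1542773602}{3} \approx -5.1426 \cdot 10^{8}$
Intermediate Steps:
$b = 0$
$L{\left(J,m \right)} = - \frac{J \left(196 + J + m\right)}{3}$ ($L{\left(J,m \right)} = - \frac{\left(\left(J + m\right) + 196\right) J + 0 m}{3} = - \frac{\left(196 + J + m\right) J + 0}{3} = - \frac{J \left(196 + J + m\right) + 0}{3} = - \frac{J \left(196 + J + m\right)}{3}$)
$\left(L{\left(-158,0 \right)} + \left(86 + 107\right)^{2}\right) \left(5355 - 18457\right) = \left(\frac{1}{3} \left(-158\right) \left(-196 - -158 - 0\right) + \left(86 + 107\right)^{2}\right) \left(5355 - 18457\right) = \left(\frac{1}{3} \left(-158\right) \left(-196 + 158 + 0\right) + 193^{2}\right) \left(-13102\right) = \left(\frac{1}{3} \left(-158\right) \left(-38\right) + 37249\right) \left(-13102\right) = \left(\frac{6004}{3} + 37249\right) \left(-13102\right) = \frac{117751}{3} \left(-13102\right) = - \frac{1542773602}{3}$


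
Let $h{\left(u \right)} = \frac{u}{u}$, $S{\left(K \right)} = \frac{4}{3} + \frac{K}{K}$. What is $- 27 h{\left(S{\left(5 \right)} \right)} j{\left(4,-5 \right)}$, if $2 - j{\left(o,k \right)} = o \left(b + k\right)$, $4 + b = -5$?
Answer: $-1566$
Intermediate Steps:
$b = -9$ ($b = -4 - 5 = -9$)
$S{\left(K \right)} = \frac{7}{3}$ ($S{\left(K \right)} = 4 \cdot \frac{1}{3} + 1 = \frac{4}{3} + 1 = \frac{7}{3}$)
$j{\left(o,k \right)} = 2 - o \left(-9 + k\right)$
$h{\left(u \right)} = 1$
$- 27 h{\left(S{\left(5 \right)} \right)} j{\left(4,-5 \right)} = \left(-27\right) 1 \left(2 + 9 \cdot 4 - \left(-5\right) 4\right) = - 27 \left(2 + 36 + 20\right) = \left(-27\right) 58 = -1566$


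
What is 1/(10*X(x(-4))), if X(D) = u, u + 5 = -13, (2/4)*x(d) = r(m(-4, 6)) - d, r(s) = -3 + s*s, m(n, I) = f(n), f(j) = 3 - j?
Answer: -1/180 ≈ -0.0055556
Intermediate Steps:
m(n, I) = 3 - n
r(s) = -3 + s**2
x(d) = 92 - 2*d (x(d) = 2*((-3 + (3 - 1*(-4))**2) - d) = 2*((-3 + (3 + 4)**2) - d) = 2*((-3 + 7**2) - d) = 2*((-3 + 49) - d) = 2*(46 - d) = 92 - 2*d)
u = -18 (u = -5 - 13 = -18)
X(D) = -18
1/(10*X(x(-4))) = 1/(10*(-18)) = 1/(-180) = -1/180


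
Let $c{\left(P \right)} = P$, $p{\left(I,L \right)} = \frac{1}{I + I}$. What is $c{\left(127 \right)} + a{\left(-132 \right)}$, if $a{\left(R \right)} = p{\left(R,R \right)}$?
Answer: $\frac{33527}{264} \approx 127.0$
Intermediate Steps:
$p{\left(I,L \right)} = \frac{1}{2 I}$
$a{\left(R \right)} = \frac{1}{2 R}$
$c{\left(127 \right)} + a{\left(-132 \right)} = 127 + \frac{1}{2 \left(-132\right)} = 127 + \frac{1}{2} \left(- \frac{1}{132}\right) = 127 - \frac{1}{264} = \frac{33527}{264}$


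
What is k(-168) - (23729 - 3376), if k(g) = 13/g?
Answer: -3419317/168 ≈ -20353.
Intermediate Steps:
k(-168) - (23729 - 3376) = 13/(-168) - (23729 - 3376) = 13*(-1/168) - 1*20353 = -13/168 - 20353 = -3419317/168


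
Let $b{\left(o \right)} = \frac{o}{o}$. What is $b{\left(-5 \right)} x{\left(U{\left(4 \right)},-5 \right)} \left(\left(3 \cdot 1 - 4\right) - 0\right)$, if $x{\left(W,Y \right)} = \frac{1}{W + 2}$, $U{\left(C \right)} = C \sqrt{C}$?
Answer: $- \frac{1}{10} \approx -0.1$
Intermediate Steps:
$b{\left(o \right)} = 1$
$U{\left(C \right)} = C^{\frac{3}{2}}$
$x{\left(W,Y \right)} = \frac{1}{2 + W}$
$b{\left(-5 \right)} x{\left(U{\left(4 \right)},-5 \right)} \left(\left(3 \cdot 1 - 4\right) - 0\right) = 1 \frac{1}{2 + 4^{\frac{3}{2}}} \left(\left(3 \cdot 1 - 4\right) - 0\right) = 1 \frac{1}{2 + 8} \left(\left(3 - 4\right) + 0\right) = 1 \cdot \frac{1}{10} \left(-1 + 0\right) = 1 \cdot \frac{1}{10} \left(-1\right) = \frac{1}{10} \left(-1\right) = - \frac{1}{10}$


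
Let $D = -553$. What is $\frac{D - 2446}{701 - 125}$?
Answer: $- \frac{2999}{576} \approx -5.2066$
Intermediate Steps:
$\frac{D - 2446}{701 - 125} = \frac{-553 - 2446}{701 - 125} = - \frac{2999}{576}$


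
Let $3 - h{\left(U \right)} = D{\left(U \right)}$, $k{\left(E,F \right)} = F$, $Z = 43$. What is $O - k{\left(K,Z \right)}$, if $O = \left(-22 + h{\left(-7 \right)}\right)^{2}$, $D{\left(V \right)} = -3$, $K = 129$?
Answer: $213$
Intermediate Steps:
$h{\left(U \right)} = 6$ ($h{\left(U \right)} = 3 - -3 = 3 + 3 = 6$)
$O = 256$ ($O = \left(-22 + 6\right)^{2} = \left(-16\right)^{2} = 256$)
$O - k{\left(K,Z \right)} = 256 - 43 = 213$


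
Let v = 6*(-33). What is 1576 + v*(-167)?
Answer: 34642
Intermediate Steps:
v = -198
1576 + v*(-167) = 1576 - 198*(-167) = 1576 + 33066 = 34642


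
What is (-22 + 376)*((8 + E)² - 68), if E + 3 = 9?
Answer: 45312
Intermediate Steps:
E = 6 (E = -3 + 9 = 6)
(-22 + 376)*((8 + E)² - 68) = (-22 + 376)*((8 + 6)² - 68) = 354*(14² - 68) = 354*(196 - 68) = 354*128 = 45312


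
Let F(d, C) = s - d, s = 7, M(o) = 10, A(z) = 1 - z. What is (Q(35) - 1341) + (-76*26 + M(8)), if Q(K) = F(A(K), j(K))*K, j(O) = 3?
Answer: -1872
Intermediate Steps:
F(d, C) = 7 - d
Q(K) = K*(6 + K) (Q(K) = (7 - (1 - K))*K = (7 + (-1 + K))*K = (6 + K)*K = K*(6 + K))
(Q(35) - 1341) + (-76*26 + M(8)) = (35*(6 + 35) - 1341) + (-76*26 + 10) = (35*41 - 1341) + (-1976 + 10) = (1435 - 1341) - 1966 = 94 - 1966 = -1872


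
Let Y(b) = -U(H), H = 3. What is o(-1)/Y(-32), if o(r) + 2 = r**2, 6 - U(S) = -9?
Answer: 1/15 ≈ 0.066667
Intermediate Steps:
U(S) = 15 (U(S) = 6 - 1*(-9) = 6 + 9 = 15)
Y(b) = -15 (Y(b) = -1*15 = -15)
o(r) = -2 + r**2
o(-1)/Y(-32) = (-2 + (-1)**2)/(-15) = (-2 + 1)*(-1/15) = -1*(-1/15) = 1/15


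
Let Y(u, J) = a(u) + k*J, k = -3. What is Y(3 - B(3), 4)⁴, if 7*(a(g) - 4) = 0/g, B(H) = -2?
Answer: 4096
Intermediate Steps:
a(g) = 4 (a(g) = 4 + (0/g)/7 = 4 + (⅐)*0 = 4 + 0 = 4)
Y(u, J) = 4 - 3*J
Y(3 - B(3), 4)⁴ = (4 - 3*4)⁴ = (4 - 12)⁴ = (-8)⁴ = 4096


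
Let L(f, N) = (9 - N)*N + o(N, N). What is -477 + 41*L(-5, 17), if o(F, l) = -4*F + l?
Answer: -8144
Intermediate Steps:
o(F, l) = l - 4*F
L(f, N) = -3*N + N*(9 - N) (L(f, N) = (9 - N)*N + (N - 4*N) = N*(9 - N) - 3*N = -3*N + N*(9 - N))
-477 + 41*L(-5, 17) = -477 + 41*(17*(6 - 1*17)) = -477 + 41*(17*(6 - 17)) = -477 + 41*(17*(-11)) = -477 + 41*(-187) = -477 - 7667 = -8144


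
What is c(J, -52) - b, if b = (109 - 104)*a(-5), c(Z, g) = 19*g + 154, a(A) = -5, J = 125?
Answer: -809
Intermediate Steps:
c(Z, g) = 154 + 19*g
b = -25 (b = (109 - 104)*(-5) = 5*(-5) = -25)
c(J, -52) - b = (154 + 19*(-52)) - 1*(-25) = (154 - 988) + 25 = -834 + 25 = -809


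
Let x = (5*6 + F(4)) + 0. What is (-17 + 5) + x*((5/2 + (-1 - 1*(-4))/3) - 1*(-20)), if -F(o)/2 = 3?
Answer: 552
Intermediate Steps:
F(o) = -6 (F(o) = -2*3 = -6)
x = 24 (x = (5*6 - 6) + 0 = (30 - 6) + 0 = 24 + 0 = 24)
(-17 + 5) + x*((5/2 + (-1 - 1*(-4))/3) - 1*(-20)) = (-17 + 5) + 24*((5/2 + (-1 - 1*(-4))/3) - 1*(-20)) = -12 + 24*((5*(1/2) + (-1 + 4)*(1/3)) + 20) = -12 + 24*((5/2 + 3*(1/3)) + 20) = -12 + 24*((5/2 + 1) + 20) = -12 + 24*(7/2 + 20) = -12 + 24*(47/2) = -12 + 564 = 552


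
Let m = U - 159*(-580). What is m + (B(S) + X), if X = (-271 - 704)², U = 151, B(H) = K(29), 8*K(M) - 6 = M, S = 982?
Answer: 8344003/8 ≈ 1.0430e+6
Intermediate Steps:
K(M) = ¾ + M/8
B(H) = 35/8 (B(H) = ¾ + (⅛)*29 = ¾ + 29/8 = 35/8)
m = 92371 (m = 151 - 159*(-580) = 151 + 92220 = 92371)
X = 950625 (X = (-975)² = 950625)
m + (B(S) + X) = 92371 + (35/8 + 950625) = 92371 + 7605035/8 = 8344003/8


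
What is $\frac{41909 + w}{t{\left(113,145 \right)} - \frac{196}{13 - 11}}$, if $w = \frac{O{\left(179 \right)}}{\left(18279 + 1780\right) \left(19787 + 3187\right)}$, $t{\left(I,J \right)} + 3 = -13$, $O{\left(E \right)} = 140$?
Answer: $- \frac{1379510967481}{3752517366} \approx -367.62$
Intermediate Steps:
$t{\left(I,J \right)} = -16$ ($t{\left(I,J \right)} = -3 - 13 = -16$)
$w = \frac{10}{32916819}$ ($w = \frac{140}{\left(18279 + 1780\right) \left(19787 + 3187\right)} = \frac{140}{20059 \cdot 22974} = \frac{140}{460835466} = 140 \cdot \frac{1}{460835466} = \frac{10}{32916819} \approx 3.038 \cdot 10^{-7}$)
$\frac{41909 + w}{t{\left(113,145 \right)} - \frac{196}{13 - 11}} = \frac{41909 + \frac{10}{32916819}}{-16 - \frac{196}{13 - 11}} = \frac{1379510967481}{32916819 \left(-16 - \frac{196}{2}\right)} = \frac{1379510967481}{32916819 \left(-16 - 98\right)} = \frac{1379510967481}{32916819 \left(-114\right)} = \frac{1379510967481}{32916819} \left(- \frac{1}{114}\right) = - \frac{1379510967481}{3752517366}$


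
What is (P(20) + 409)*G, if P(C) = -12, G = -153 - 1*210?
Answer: -144111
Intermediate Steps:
G = -363 (G = -153 - 210 = -363)
(P(20) + 409)*G = (-12 + 409)*(-363) = 397*(-363) = -144111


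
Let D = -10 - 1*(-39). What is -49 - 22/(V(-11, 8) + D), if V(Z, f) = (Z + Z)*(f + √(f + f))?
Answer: -11493/235 ≈ -48.906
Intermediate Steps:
V(Z, f) = 2*Z*(f + √2*√f) (V(Z, f) = (2*Z)*(f + √(2*f)) = (2*Z)*(f + √2*√f) = 2*Z*(f + √2*√f))
D = 29 (D = -10 + 39 = 29)
-49 - 22/(V(-11, 8) + D) = -49 - 22/(2*(-11)*(8 + √2*√8) + 29) = -49 - 22/(2*(-11)*(8 + √2*(2*√2)) + 29) = -49 - 22/(2*(-11)*(8 + 4) + 29) = -49 - 22/(2*(-11)*12 + 29) = -49 - 22/(-264 + 29) = -49 - 22/(-235) = -49 - 22*(-1/235) = -49 + 22/235 = -11493/235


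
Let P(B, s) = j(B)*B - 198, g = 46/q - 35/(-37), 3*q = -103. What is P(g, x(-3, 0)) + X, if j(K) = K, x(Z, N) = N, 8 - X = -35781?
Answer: 516916007112/14523721 ≈ 35591.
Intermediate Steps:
X = 35789 (X = 8 - 1*(-35781) = 8 + 35781 = 35789)
q = -103/3 (q = (⅓)*(-103) = -103/3 ≈ -34.333)
g = -1501/3811 (g = 46/(-103/3) - 35/(-37) = 46*(-3/103) - 35*(-1/37) = -138/103 + 35/37 = -1501/3811 ≈ -0.39386)
P(B, s) = -198 + B² (P(B, s) = B*B - 198 = B² - 198 = -198 + B²)
P(g, x(-3, 0)) + X = (-198 + (-1501/3811)²) + 35789 = (-198 + 2253001/14523721) + 35789 = -2873443757/14523721 + 35789 = 516916007112/14523721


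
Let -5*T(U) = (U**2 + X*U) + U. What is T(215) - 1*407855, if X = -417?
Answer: -399212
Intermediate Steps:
T(U) = -U**2/5 + 416*U/5 (T(U) = -((U**2 - 417*U) + U)/5 = -(U**2 - 416*U)/5 = -U**2/5 + 416*U/5)
T(215) - 1*407855 = (1/5)*215*(416 - 1*215) - 1*407855 = (1/5)*215*(416 - 215) - 407855 = (1/5)*215*201 - 407855 = 8643 - 407855 = -399212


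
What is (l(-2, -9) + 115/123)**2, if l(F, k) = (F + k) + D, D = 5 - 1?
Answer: 556516/15129 ≈ 36.785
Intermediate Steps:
D = 4
l(F, k) = 4 + F + k (l(F, k) = (F + k) + 4 = 4 + F + k)
(l(-2, -9) + 115/123)**2 = ((4 - 2 - 9) + 115/123)**2 = (-7 + 115*(1/123))**2 = (-7 + 115/123)**2 = (-746/123)**2 = 556516/15129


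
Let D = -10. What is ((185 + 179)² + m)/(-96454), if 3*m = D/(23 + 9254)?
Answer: -1843748083/1342205637 ≈ -1.3737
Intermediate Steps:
m = -10/27831 (m = (-10/(23 + 9254))/3 = (-10/9277)/3 = ((1/9277)*(-10))/3 = (⅓)*(-10/9277) = -10/27831 ≈ -0.00035931)
((185 + 179)² + m)/(-96454) = ((185 + 179)² - 10/27831)/(-96454) = (364² - 10/27831)*(-1/96454) = (132496 - 10/27831)*(-1/96454) = (3687496166/27831)*(-1/96454) = -1843748083/1342205637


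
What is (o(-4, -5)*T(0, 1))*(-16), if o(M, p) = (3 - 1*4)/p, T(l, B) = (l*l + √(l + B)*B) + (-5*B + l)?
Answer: 64/5 ≈ 12.800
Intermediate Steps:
T(l, B) = l + l² - 5*B + B*√(B + l) (T(l, B) = (l² + √(B + l)*B) + (l - 5*B) = (l² + B*√(B + l)) + (l - 5*B) = l + l² - 5*B + B*√(B + l))
o(M, p) = -1/p (o(M, p) = (3 - 4)/p = -1/p)
(o(-4, -5)*T(0, 1))*(-16) = ((-1/(-5))*(0 + 0² - 5*1 + 1*√(1 + 0)))*(-16) = ((-1*(-⅕))*(0 + 0 - 5 + 1*√1))*(-16) = ((0 + 0 - 5 + 1*1)/5)*(-16) = ((0 + 0 - 5 + 1)/5)*(-16) = ((⅕)*(-4))*(-16) = -⅘*(-16) = 64/5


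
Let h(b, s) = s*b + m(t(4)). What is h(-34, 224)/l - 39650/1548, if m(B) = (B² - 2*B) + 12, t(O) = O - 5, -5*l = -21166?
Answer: -112257955/4095621 ≈ -27.409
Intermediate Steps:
l = 21166/5 (l = -⅕*(-21166) = 21166/5 ≈ 4233.2)
t(O) = -5 + O
m(B) = 12 + B² - 2*B
h(b, s) = 15 + b*s (h(b, s) = s*b + (12 + (-5 + 4)² - 2*(-5 + 4)) = b*s + (12 + (-1)² - 2*(-1)) = b*s + (12 + 1 + 2) = b*s + 15 = 15 + b*s)
h(-34, 224)/l - 39650/1548 = (15 - 34*224)/(21166/5) - 39650/1548 = (15 - 7616)*(5/21166) - 39650*1/1548 = -7601*5/21166 - 19825/774 = -38005/21166 - 19825/774 = -112257955/4095621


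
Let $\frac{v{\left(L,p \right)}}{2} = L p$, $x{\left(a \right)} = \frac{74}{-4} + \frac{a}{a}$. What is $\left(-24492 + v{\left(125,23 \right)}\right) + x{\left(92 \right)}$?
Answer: $- \frac{37519}{2} \approx -18760.0$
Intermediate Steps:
$x{\left(a \right)} = - \frac{35}{2}$ ($x{\left(a \right)} = 74 \left(- \frac{1}{4}\right) + 1 = - \frac{37}{2} + 1 = - \frac{35}{2}$)
$v{\left(L,p \right)} = 2 L p$
$\left(-24492 + v{\left(125,23 \right)}\right) + x{\left(92 \right)} = \left(-24492 + 2 \cdot 125 \cdot 23\right) - \frac{35}{2} = \left(-24492 + 5750\right) - \frac{35}{2} = -18742 - \frac{35}{2} = - \frac{37519}{2}$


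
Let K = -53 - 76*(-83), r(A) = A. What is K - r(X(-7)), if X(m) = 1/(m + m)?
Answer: 87571/14 ≈ 6255.1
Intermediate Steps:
X(m) = 1/(2*m)
K = 6255 (K = -53 + 6308 = 6255)
K - r(X(-7)) = 6255 - 1/(2*(-7)) = 6255 - (-1)/(2*7) = 6255 - 1*(-1/14) = 6255 + 1/14 = 87571/14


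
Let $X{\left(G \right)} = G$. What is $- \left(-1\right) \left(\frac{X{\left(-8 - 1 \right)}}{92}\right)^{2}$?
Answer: $\frac{81}{8464} \approx 0.0095699$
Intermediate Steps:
$- \left(-1\right) \left(\frac{X{\left(-8 - 1 \right)}}{92}\right)^{2} = - \left(-1\right) \left(\frac{-8 - 1}{92}\right)^{2} = - \left(-1\right) \left(\left(-9\right) \frac{1}{92}\right)^{2} = - \left(-1\right) \left(- \frac{9}{92}\right)^{2} = - \frac{\left(-1\right) 81}{8464} = \left(-1\right) \left(- \frac{81}{8464}\right) = \frac{81}{8464}$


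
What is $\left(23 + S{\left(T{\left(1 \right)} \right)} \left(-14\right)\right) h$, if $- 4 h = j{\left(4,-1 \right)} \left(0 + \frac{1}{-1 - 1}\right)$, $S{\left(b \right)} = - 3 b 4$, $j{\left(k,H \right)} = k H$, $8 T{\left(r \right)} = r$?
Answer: $-22$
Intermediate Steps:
$T{\left(r \right)} = \frac{r}{8}$
$j{\left(k,H \right)} = H k$
$S{\left(b \right)} = - 12 b$
$h = - \frac{1}{2}$ ($h = - \frac{\left(-1\right) 4 \left(0 + \frac{1}{-1 - 1}\right)}{4} = - \frac{\left(-4\right) \left(0 + \frac{1}{-2}\right)}{4} = - \frac{\left(-4\right) \left(0 - \frac{1}{2}\right)}{4} = - \frac{\left(-4\right) \left(- \frac{1}{2}\right)}{4} = \left(- \frac{1}{4}\right) 2 = - \frac{1}{2} \approx -0.5$)
$\left(23 + S{\left(T{\left(1 \right)} \right)} \left(-14\right)\right) h = \left(23 + - 12 \cdot \frac{1}{8} \cdot 1 \left(-14\right)\right) \left(- \frac{1}{2}\right) = \left(23 + \left(-12\right) \frac{1}{8} \left(-14\right)\right) \left(- \frac{1}{2}\right) = \left(23 - -21\right) \left(- \frac{1}{2}\right) = \left(23 + 21\right) \left(- \frac{1}{2}\right) = 44 \left(- \frac{1}{2}\right) = -22$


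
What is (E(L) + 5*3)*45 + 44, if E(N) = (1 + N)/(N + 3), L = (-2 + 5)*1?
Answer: 749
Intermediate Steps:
L = 3 (L = 3*1 = 3)
E(N) = (1 + N)/(3 + N)
(E(L) + 5*3)*45 + 44 = ((1 + 3)/(3 + 3) + 5*3)*45 + 44 = (4/6 + 15)*45 + 44 = ((⅙)*4 + 15)*45 + 44 = (⅔ + 15)*45 + 44 = (47/3)*45 + 44 = 705 + 44 = 749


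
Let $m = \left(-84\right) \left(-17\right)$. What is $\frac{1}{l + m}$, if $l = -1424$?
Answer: $\frac{1}{4} \approx 0.25$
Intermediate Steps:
$m = 1428$
$\frac{1}{l + m} = \frac{1}{-1424 + 1428} = \frac{1}{4}$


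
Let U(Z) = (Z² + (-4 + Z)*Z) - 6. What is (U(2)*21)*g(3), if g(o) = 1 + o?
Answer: -504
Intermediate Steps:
U(Z) = -6 + Z² + Z*(-4 + Z) (U(Z) = (Z² + Z*(-4 + Z)) - 6 = -6 + Z² + Z*(-4 + Z))
(U(2)*21)*g(3) = ((-6 - 4*2 + 2*2²)*21)*(1 + 3) = ((-6 - 8 + 2*4)*21)*4 = ((-6 - 8 + 8)*21)*4 = -6*21*4 = -126*4 = -504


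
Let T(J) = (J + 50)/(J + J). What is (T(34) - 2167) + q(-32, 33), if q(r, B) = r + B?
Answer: -36801/17 ≈ -2164.8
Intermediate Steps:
q(r, B) = B + r
T(J) = (50 + J)/(2*J) (T(J) = (50 + J)/((2*J)) = (50 + J)*(1/(2*J)) = (50 + J)/(2*J))
(T(34) - 2167) + q(-32, 33) = ((½)*(50 + 34)/34 - 2167) + (33 - 32) = ((½)*(1/34)*84 - 2167) + 1 = (21/17 - 2167) + 1 = -36818/17 + 1 = -36801/17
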